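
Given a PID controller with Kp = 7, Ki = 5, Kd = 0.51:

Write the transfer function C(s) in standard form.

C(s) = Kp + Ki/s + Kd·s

Substituting values: C(s) = 7 + 5/s + 0.51s = (0.51s² + 7s + 5)/s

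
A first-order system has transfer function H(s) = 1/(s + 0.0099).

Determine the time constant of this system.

For H(s) = 1/(s + 1/τ), the pole is at -1/τ = -0.0099, so τ = 1/0.0099 = 101 s.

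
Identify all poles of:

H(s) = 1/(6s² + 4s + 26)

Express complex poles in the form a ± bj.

Discriminant = 4² - 4×6×26 = 16 - 624 = -608 < 0, so the poles are a complex conjugate pair s = (-4 ± j√608)/(2×6). Real part = -4/(2×6) = -4/12 ≈ -0.3333; imaginary part = ±√608/(2×6) ≈ 2.0548. Poles: s = -0.3333 ± 2.0548j.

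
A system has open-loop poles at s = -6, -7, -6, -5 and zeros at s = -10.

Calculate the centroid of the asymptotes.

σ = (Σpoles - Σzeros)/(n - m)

σ = (Σpoles - Σzeros)/(n - m) = (-24 - (-10))/(4 - 1) = -14/3 = -4.67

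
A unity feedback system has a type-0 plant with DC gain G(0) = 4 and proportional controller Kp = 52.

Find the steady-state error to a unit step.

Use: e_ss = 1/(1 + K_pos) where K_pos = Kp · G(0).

K_pos = Kp · G(0) = 52 × 4 = 208. e_ss = 1/(1 + 208) = 0.0048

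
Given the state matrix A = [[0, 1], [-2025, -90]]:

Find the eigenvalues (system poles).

det(A - λI) = λ² - (-90)λ + 2025 = (λ - (-45))(λ - (-45)). Eigenvalues: -45, -45.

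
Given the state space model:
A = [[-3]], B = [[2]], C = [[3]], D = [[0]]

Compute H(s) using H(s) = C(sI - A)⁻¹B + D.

(sI - A)⁻¹ = 1/(s + 3). H(s) = 3 × 2/(s + 3) + 0 = 6/(s + 3).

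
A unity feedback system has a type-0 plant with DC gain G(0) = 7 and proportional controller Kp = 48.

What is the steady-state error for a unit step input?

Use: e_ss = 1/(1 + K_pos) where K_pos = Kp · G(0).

K_pos = Kp · G(0) = 48 × 7 = 336. e_ss = 1/(1 + 336) = 0.0030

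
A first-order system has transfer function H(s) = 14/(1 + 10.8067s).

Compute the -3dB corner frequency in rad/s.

Corner frequency = 1/τ = 1/10.8067 = 0.093 rad/s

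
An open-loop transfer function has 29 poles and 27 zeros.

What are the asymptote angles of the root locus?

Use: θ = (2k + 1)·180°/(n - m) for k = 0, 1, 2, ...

n - m = 29 - 27 = 2. Angles: θk = (2k + 1)·180°/2 = 90°, 270°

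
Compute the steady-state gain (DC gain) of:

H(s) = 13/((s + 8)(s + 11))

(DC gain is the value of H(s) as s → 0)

DC gain = H(0) = 13/(8 × 11) = 13/88 = 0.1477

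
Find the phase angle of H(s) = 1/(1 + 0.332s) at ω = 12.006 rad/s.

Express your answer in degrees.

Phase = -arctan(ωτ) = -arctan(12.006 × 0.332) = -75.9°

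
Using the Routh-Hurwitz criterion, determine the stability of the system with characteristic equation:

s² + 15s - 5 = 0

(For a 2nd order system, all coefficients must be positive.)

Coefficients: 1, 15, -5. c=-5 not positive, so system is unstable.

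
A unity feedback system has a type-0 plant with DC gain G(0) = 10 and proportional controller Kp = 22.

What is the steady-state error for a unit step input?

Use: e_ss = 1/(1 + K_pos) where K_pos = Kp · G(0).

K_pos = Kp · G(0) = 22 × 10 = 220. e_ss = 1/(1 + 220) = 0.0045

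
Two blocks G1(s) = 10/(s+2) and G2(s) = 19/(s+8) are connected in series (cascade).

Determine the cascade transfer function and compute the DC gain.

Series: multiply transfer functions. G_eq = 10/(s+2) × 19/(s+8) = 190/((s+2)(s+8)). DC gain = 190/(2×8) = 11.875.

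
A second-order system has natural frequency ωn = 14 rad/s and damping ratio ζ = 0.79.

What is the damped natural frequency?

ωd = ωn√(1 - ζ²) = 14√(1 - 0.79²) = 8.58 rad/s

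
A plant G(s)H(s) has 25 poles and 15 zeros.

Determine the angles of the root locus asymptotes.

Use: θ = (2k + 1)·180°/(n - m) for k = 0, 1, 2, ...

n - m = 25 - 15 = 10. Angles: θk = (2k + 1)·180°/10 = 18°, 54°, 90°, 126°, 162°, 198°, 234°, 270°, 306°, 342°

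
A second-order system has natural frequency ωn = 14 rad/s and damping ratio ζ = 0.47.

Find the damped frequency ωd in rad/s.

ωd = ωn√(1 - ζ²) = 14√(1 - 0.47²) = 12.36 rad/s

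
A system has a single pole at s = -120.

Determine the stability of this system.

Pole at s = -120 is in the left half-plane. Stable.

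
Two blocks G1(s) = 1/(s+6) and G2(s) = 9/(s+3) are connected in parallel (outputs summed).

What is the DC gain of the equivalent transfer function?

Parallel: G_eq = G1 + G2. DC gain = G1(0) + G2(0) = 1/6 + 9/3 = 0.1667 + 3 = 3.1667.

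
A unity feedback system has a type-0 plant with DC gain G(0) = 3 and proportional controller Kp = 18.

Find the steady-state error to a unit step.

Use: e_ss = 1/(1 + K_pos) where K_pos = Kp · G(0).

K_pos = Kp · G(0) = 18 × 3 = 54. e_ss = 1/(1 + 54) = 0.0182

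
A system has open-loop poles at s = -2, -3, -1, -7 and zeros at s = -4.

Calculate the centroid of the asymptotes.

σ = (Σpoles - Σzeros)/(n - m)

σ = (Σpoles - Σzeros)/(n - m) = (-13 - (-4))/(4 - 1) = -9/3 = -3.0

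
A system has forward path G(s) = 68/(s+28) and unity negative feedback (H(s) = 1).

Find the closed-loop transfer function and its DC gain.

T(s) = G/(1+GH) = [68/(s+28)] / [1 + 68/(s+28)] = 68/(s+28+68) = 68/(s+96). DC gain = 68/96 = 0.7083.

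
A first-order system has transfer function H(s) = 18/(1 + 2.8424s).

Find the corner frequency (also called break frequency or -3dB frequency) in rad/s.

Corner frequency = 1/τ = 1/2.8424 = 0.352 rad/s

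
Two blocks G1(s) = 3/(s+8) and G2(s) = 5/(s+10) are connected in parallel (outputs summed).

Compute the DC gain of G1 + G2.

Parallel: G_eq = G1 + G2. DC gain = G1(0) + G2(0) = 3/8 + 5/10 = 0.375 + 0.5 = 0.875.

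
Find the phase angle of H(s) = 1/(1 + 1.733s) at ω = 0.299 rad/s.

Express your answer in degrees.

Phase = -arctan(ωτ) = -arctan(0.299 × 1.733) = -27.4°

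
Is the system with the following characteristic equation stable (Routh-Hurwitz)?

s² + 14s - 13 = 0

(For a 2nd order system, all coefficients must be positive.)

Coefficients: 1, 14, -13. c=-13 not positive, so system is unstable.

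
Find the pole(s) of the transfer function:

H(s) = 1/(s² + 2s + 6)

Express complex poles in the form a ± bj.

Discriminant = 2² - 4×1×6 = 4 - 24 = -20 < 0, so the poles are a complex conjugate pair s = (-2 ± j√20)/(2×1). Real part = -2/(2×1) = -2/2 = -1; imaginary part = ±√20/(2×1) ≈ 2.2361. Poles: s = -1 ± 2.2361j.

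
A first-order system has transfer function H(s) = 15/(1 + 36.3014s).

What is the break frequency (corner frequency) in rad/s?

Corner frequency = 1/τ = 1/36.3014 = 0.028 rad/s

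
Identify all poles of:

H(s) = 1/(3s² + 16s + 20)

Discriminant = 16² - 4×3×20 = 256 - 240 = 16 > 0, so two distinct real poles. Using quadratic formula: s = (-16 ± √16)/(2×3) = (-16 ± √16)/6, with √16 = 4. s₁ = -12/6 = -2, s₂ = -20/6 ≈ -3.3333. Poles: s₁ = -2, s₂ = -3.3333.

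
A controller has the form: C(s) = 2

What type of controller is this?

This is a Proportional (P) controller.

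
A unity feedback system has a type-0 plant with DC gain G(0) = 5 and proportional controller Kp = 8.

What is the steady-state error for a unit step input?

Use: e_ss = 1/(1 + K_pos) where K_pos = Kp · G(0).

K_pos = Kp · G(0) = 8 × 5 = 40. e_ss = 1/(1 + 40) = 0.0244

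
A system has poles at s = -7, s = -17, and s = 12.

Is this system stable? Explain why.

Pole(s) at s = 12 are not in the left half-plane. System is unstable.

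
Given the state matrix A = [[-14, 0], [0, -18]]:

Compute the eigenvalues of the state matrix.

For diagonal matrix, eigenvalues are diagonal entries: λ₁ = -14, λ₂ = -18.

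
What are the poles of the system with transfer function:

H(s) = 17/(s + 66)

Pole is where denominator = 0: s + 66 = 0, so s = -66.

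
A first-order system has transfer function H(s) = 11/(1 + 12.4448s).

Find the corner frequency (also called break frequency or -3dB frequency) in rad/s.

Corner frequency = 1/τ = 1/12.4448 = 0.08 rad/s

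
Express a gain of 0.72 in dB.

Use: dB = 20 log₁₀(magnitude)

dB = 20 log₁₀(0.72) = -2.9 dB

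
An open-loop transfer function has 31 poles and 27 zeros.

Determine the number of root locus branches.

Root locus has n branches where n = number of poles = 31.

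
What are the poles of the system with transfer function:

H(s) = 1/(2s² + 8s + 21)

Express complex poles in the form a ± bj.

Discriminant = 8² - 4×2×21 = 64 - 168 = -104 < 0, so the poles are a complex conjugate pair s = (-8 ± j√104)/(2×2). Real part = -8/(2×2) = -8/4 = -2; imaginary part = ±√104/(2×2) ≈ 2.5495. Poles: s = -2 ± 2.5495j.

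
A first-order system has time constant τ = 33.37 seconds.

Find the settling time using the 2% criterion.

For first-order system, 2% settling time ≈ 4τ = 4 × 33.37 = 133.48 s.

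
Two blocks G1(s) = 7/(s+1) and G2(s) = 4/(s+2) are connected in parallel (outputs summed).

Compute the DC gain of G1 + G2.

Parallel: G_eq = G1 + G2. DC gain = G1(0) + G2(0) = 7/1 + 4/2 = 7 + 2 = 9.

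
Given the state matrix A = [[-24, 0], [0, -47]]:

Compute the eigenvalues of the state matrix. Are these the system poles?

For diagonal matrix, eigenvalues are diagonal entries: λ₁ = -24, λ₂ = -47. Eigenvalues of A = system poles.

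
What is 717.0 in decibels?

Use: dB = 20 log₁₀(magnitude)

dB = 20 log₁₀(717.0) = 57.1 dB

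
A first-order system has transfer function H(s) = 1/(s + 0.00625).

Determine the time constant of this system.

For H(s) = 1/(s + 1/τ), the pole is at -1/τ = -0.00625, so τ = 1/0.00625 = 160 s.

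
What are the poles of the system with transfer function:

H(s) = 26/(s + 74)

Pole is where denominator = 0: s + 74 = 0, so s = -74.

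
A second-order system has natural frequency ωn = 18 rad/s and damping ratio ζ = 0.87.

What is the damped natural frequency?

ωd = ωn√(1 - ζ²) = 18√(1 - 0.87²) = 8.87 rad/s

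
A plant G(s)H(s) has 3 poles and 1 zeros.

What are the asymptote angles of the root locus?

n - m = 3 - 1 = 2. Angles: θk = (2k + 1)·180°/2 = 90°, 270°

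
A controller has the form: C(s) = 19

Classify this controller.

This is a Proportional (P) controller.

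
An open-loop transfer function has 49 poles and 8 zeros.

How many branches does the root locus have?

Root locus has n branches where n = number of poles = 49.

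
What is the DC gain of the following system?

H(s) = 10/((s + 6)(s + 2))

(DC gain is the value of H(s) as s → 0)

DC gain = H(0) = 10/(6 × 2) = 10/12 = 0.8333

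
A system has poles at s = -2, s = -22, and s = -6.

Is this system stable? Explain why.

All poles are in the left half-plane. System is stable.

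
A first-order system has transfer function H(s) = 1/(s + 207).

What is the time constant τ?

For H(s) = 1/(s + 1/τ), the pole is at -1/τ = -207, so τ = 1/207 = 0.0048 s.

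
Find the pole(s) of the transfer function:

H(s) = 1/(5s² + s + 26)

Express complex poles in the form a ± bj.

Discriminant = 1² - 4×5×26 = 1 - 520 = -519 < 0, so the poles are a complex conjugate pair s = (-1 ± j√519)/(2×5). Real part = -1/(2×5) = -1/10 = -0.1; imaginary part = ±√519/(2×5) ≈ 2.2782. Poles: s = -0.1 ± 2.2782j.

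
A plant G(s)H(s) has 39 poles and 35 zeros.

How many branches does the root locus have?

Root locus has n branches where n = number of poles = 39.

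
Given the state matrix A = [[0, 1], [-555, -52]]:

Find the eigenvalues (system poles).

det(A - λI) = λ² - (-52)λ + 555 = (λ - (-15))(λ - (-37)). Eigenvalues: -15, -37.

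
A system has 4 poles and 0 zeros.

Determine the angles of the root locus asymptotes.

n - m = 4 - 0 = 4. Angles: θk = (2k + 1)·180°/4 = 45°, 135°, 225°, 315°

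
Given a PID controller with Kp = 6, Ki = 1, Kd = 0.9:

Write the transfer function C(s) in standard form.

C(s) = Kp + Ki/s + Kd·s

Substituting values: C(s) = 6 + 1/s + 0.9s = (0.9s² + 6s + 1)/s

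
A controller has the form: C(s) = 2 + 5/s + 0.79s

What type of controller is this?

This is a Proportional-Integral-Derivative (PID) controller.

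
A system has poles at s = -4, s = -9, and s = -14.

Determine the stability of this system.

All poles are in the left half-plane. System is stable.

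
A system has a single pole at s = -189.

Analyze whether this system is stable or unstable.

Pole at s = -189 is in the left half-plane. Stable.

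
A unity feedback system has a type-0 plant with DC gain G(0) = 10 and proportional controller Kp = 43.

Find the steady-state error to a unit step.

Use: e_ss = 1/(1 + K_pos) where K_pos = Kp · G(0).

K_pos = Kp · G(0) = 43 × 10 = 430. e_ss = 1/(1 + 430) = 0.0023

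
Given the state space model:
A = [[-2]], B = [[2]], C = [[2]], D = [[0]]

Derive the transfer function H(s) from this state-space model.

(sI - A)⁻¹ = 1/(s + 2). H(s) = 2 × 2/(s + 2) + 0 = 4/(s + 2).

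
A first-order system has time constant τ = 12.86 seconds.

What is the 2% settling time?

For first-order system, 2% settling time ≈ 4τ = 4 × 12.86 = 51.44 s.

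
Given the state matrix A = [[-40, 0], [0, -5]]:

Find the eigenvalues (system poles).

For diagonal matrix, eigenvalues are diagonal entries: λ₁ = -40, λ₂ = -5.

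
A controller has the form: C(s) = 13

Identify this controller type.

This is a Proportional (P) controller.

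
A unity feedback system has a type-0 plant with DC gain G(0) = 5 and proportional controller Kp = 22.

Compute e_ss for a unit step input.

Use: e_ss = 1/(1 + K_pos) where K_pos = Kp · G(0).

K_pos = Kp · G(0) = 22 × 5 = 110. e_ss = 1/(1 + 110) = 0.0090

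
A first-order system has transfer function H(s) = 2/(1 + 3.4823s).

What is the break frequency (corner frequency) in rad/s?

Corner frequency = 1/τ = 1/3.4823 = 0.287 rad/s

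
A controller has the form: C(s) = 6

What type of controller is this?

This is a Proportional (P) controller.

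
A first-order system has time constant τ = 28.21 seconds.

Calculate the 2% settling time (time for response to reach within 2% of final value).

For first-order system, 2% settling time ≈ 4τ = 4 × 28.21 = 112.84 s.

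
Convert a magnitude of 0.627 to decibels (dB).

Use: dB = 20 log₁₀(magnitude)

dB = 20 log₁₀(0.627) = -4.1 dB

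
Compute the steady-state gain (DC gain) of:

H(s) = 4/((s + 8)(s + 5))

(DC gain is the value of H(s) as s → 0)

DC gain = H(0) = 4/(8 × 5) = 4/40 = 0.1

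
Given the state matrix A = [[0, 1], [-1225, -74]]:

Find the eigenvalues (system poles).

det(A - λI) = λ² - (-74)λ + 1225 = (λ - (-49))(λ - (-25)). Eigenvalues: -49, -25.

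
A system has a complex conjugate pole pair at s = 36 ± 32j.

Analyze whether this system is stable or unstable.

Real part of poles is 36 (> 0, right half-plane). Unstable.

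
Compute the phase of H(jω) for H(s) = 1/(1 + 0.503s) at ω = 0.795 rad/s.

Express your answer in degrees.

Phase = -arctan(ωτ) = -arctan(0.795 × 0.503) = -21.8°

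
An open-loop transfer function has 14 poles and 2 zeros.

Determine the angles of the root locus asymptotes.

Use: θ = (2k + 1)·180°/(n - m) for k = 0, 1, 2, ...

n - m = 14 - 2 = 12. Angles: θk = (2k + 1)·180°/12 = 15°, 45°, 75°, 105°, 135°, 165°, 195°, 225°, 255°, 285°, 315°, 345°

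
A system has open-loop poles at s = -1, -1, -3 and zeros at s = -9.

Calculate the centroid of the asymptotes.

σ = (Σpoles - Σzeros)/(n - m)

σ = (Σpoles - Σzeros)/(n - m) = (-5 - (-9))/(3 - 1) = 4/2 = 2.0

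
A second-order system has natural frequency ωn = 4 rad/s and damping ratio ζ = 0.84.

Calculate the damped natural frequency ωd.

ωd = ωn√(1 - ζ²) = 4√(1 - 0.84²) = 2.17 rad/s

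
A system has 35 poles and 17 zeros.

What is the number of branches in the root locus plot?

Root locus has n branches where n = number of poles = 35.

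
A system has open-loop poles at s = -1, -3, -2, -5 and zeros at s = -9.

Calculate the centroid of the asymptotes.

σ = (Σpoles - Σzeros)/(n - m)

σ = (Σpoles - Σzeros)/(n - m) = (-11 - (-9))/(4 - 1) = -2/3 = -0.67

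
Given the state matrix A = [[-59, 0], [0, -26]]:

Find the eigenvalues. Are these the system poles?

For diagonal matrix, eigenvalues are diagonal entries: λ₁ = -59, λ₂ = -26. Eigenvalues of A = system poles.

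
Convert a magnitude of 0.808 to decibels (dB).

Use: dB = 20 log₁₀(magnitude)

dB = 20 log₁₀(0.808) = -1.9 dB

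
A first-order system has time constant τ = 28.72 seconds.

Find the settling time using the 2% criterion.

For first-order system, 2% settling time ≈ 4τ = 4 × 28.72 = 114.88 s.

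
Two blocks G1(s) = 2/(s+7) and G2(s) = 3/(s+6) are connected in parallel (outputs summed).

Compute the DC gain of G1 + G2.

Parallel: G_eq = G1 + G2. DC gain = G1(0) + G2(0) = 2/7 + 3/6 = 0.2857 + 0.5 = 0.7857.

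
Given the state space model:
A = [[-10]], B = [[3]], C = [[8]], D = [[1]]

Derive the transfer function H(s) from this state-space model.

(sI - A)⁻¹ = 1/(s + 10). H(s) = 8×3/(s + 10) + 1 = (s + 34)/(s + 10).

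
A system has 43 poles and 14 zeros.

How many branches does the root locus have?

Root locus has n branches where n = number of poles = 43.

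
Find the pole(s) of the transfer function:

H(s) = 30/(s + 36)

Pole is where denominator = 0: s + 36 = 0, so s = -36.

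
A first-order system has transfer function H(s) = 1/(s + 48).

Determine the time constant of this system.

For H(s) = 1/(s + 1/τ), the pole is at -1/τ = -48, so τ = 1/48 = 0.0208 s.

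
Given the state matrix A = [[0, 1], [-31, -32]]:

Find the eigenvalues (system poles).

det(A - λI) = λ² - (-32)λ + 31 = (λ - (-31))(λ - (-1)). Eigenvalues: -31, -1.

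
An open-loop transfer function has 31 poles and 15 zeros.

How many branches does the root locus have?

Root locus has n branches where n = number of poles = 31.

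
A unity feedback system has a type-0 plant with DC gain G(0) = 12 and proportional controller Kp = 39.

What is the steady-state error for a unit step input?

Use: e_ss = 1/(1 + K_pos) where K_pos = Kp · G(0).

K_pos = Kp · G(0) = 39 × 12 = 468. e_ss = 1/(1 + 468) = 0.0021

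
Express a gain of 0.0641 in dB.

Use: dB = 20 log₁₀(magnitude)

dB = 20 log₁₀(0.0641) = -23.9 dB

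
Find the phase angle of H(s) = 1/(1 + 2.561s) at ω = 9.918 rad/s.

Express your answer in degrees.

Phase = -arctan(ωτ) = -arctan(9.918 × 2.561) = -87.7°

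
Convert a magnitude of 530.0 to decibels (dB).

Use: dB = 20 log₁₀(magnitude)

dB = 20 log₁₀(530.0) = 54.5 dB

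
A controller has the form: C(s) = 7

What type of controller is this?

This is a Proportional (P) controller.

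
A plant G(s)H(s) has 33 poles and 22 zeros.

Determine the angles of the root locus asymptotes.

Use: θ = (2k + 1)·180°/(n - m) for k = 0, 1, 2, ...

n - m = 33 - 22 = 11. Angles: θk = (2k + 1)·180°/11 = 16.36°, 49.09°, 81.82°, 114.55°, 147.27°, 180°, 212.73°, 245.45°, 278.18°, 310.91°, 343.64°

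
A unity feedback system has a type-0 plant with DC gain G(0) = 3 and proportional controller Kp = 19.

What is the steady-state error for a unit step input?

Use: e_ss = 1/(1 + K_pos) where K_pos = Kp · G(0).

K_pos = Kp · G(0) = 19 × 3 = 57. e_ss = 1/(1 + 57) = 0.0172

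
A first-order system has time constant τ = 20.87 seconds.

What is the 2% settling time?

For first-order system, 2% settling time ≈ 4τ = 4 × 20.87 = 83.48 s.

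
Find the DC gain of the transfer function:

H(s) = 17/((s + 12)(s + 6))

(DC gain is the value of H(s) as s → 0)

DC gain = H(0) = 17/(12 × 6) = 17/72 = 0.2361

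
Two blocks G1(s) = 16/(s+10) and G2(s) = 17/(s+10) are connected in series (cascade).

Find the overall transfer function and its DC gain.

Series: multiply transfer functions. G_eq = 16/(s+10) × 17/(s+10) = 272/((s+10)(s+10)). DC gain = 272/(10×10) = 2.72.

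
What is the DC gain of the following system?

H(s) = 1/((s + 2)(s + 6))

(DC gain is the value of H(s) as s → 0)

DC gain = H(0) = 1/(2 × 6) = 1/12 = 0.0833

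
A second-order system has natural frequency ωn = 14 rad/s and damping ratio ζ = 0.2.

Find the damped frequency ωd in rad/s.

ωd = ωn√(1 - ζ²) = 14√(1 - 0.2²) = 13.72 rad/s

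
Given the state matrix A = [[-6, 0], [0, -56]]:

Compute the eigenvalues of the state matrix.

For diagonal matrix, eigenvalues are diagonal entries: λ₁ = -6, λ₂ = -56.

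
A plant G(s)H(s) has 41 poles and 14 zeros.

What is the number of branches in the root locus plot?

Root locus has n branches where n = number of poles = 41.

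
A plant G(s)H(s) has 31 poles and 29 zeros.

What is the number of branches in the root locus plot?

Root locus has n branches where n = number of poles = 31.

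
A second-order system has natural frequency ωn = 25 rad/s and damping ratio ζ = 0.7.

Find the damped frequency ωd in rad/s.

ωd = ωn√(1 - ζ²) = 25√(1 - 0.7²) = 17.85 rad/s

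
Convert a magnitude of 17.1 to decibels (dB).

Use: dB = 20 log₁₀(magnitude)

dB = 20 log₁₀(17.1) = 24.7 dB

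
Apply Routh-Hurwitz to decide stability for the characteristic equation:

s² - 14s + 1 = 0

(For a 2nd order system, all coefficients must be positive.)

Coefficients: 1, -14, 1. b=-14 not positive, so system is unstable.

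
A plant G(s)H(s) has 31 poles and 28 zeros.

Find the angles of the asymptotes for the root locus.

n - m = 31 - 28 = 3. Angles: θk = (2k + 1)·180°/3 = 60°, 180°, 300°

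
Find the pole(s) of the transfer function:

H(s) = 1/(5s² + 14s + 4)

Discriminant = 14² - 4×5×4 = 196 - 80 = 116 > 0, so two distinct real poles. Using quadratic formula: s = (-14 ± √116)/(2×5) = (-14 ± √116)/10, with √116 ≈ 10.7703. s₁ ≈ -0.3230, s₂ ≈ -2.4770. Poles: s₁ = -0.3230, s₂ = -2.4770.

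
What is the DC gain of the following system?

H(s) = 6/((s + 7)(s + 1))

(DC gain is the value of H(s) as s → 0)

DC gain = H(0) = 6/(7 × 1) = 6/7 = 0.8571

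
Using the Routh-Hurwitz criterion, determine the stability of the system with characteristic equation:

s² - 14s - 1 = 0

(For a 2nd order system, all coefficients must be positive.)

Coefficients: 1, -14, -1. b=-14, c=-1 not positive, so system is unstable.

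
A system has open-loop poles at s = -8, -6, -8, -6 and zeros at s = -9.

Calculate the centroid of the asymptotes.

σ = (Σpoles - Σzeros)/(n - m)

σ = (Σpoles - Σzeros)/(n - m) = (-28 - (-9))/(4 - 1) = -19/3 = -6.33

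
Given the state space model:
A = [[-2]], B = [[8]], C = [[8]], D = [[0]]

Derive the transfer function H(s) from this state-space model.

(sI - A)⁻¹ = 1/(s + 2). H(s) = 8 × 8/(s + 2) + 0 = 64/(s + 2).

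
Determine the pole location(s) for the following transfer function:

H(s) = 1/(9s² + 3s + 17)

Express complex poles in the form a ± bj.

Discriminant = 3² - 4×9×17 = 9 - 612 = -603 < 0, so the poles are a complex conjugate pair s = (-3 ± j√603)/(2×9). Real part = -3/(2×9) = -3/18 ≈ -0.1667; imaginary part = ±√603/(2×9) ≈ 1.3642. Poles: s = -0.1667 ± 1.3642j.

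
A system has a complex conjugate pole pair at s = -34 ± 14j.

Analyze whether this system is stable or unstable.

Real part of poles is -34 (< 0, left half-plane). Stable.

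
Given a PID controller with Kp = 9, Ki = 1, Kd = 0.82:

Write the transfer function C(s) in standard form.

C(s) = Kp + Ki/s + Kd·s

Substituting values: C(s) = 9 + 1/s + 0.82s = (0.82s² + 9s + 1)/s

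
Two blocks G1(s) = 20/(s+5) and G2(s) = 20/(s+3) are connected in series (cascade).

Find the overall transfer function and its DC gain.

Series: multiply transfer functions. G_eq = 20/(s+5) × 20/(s+3) = 400/((s+5)(s+3)). DC gain = 400/(5×3) = 26.6667.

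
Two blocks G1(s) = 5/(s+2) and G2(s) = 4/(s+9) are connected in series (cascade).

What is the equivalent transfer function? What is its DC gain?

Series: multiply transfer functions. G_eq = 5/(s+2) × 4/(s+9) = 20/((s+2)(s+9)). DC gain = 20/(2×9) = 1.1111.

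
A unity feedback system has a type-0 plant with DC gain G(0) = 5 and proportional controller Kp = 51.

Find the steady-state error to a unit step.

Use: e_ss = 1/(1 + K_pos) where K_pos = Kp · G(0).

K_pos = Kp · G(0) = 51 × 5 = 255. e_ss = 1/(1 + 255) = 0.00390625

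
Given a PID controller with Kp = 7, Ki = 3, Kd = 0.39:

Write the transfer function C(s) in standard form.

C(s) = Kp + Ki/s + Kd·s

Substituting values: C(s) = 7 + 3/s + 0.39s = (0.39s² + 7s + 3)/s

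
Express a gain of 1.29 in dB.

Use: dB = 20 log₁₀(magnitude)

dB = 20 log₁₀(1.29) = 2.2 dB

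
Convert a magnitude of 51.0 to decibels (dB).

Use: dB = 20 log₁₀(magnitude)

dB = 20 log₁₀(51.0) = 34.2 dB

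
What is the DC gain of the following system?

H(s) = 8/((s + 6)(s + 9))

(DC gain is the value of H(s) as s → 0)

DC gain = H(0) = 8/(6 × 9) = 8/54 = 0.1481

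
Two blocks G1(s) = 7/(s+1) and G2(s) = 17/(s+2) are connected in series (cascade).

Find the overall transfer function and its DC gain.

Series: multiply transfer functions. G_eq = 7/(s+1) × 17/(s+2) = 119/((s+1)(s+2)). DC gain = 119/(1×2) = 59.5.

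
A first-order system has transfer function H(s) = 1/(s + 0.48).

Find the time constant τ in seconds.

For H(s) = 1/(s + 1/τ), the pole is at -1/τ = -0.48, so τ = 1/0.48 = 2.0833 s.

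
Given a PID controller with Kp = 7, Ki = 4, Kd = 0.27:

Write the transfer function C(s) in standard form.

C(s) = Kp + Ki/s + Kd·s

Substituting values: C(s) = 7 + 4/s + 0.27s = (0.27s² + 7s + 4)/s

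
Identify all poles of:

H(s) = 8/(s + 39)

Pole is where denominator = 0: s + 39 = 0, so s = -39.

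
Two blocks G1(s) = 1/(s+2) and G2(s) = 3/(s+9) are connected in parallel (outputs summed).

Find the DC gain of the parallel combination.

Parallel: G_eq = G1 + G2. DC gain = G1(0) + G2(0) = 1/2 + 3/9 = 0.5 + 0.3333 = 0.8333.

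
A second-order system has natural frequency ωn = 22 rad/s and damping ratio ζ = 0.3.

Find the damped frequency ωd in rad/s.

ωd = ωn√(1 - ζ²) = 22√(1 - 0.3²) = 20.99 rad/s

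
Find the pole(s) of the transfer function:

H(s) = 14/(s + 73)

Pole is where denominator = 0: s + 73 = 0, so s = -73.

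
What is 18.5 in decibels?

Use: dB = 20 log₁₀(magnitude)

dB = 20 log₁₀(18.5) = 25.3 dB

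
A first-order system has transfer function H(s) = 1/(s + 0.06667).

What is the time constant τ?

For H(s) = 1/(s + 1/τ), the pole is at -1/τ = -0.06667, so τ = 1/0.06667 = 15 s.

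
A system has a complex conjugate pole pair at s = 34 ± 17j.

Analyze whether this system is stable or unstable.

Real part of poles is 34 (> 0, right half-plane). Unstable.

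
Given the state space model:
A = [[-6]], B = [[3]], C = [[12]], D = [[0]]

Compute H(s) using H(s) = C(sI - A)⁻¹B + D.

(sI - A)⁻¹ = 1/(s + 6). H(s) = 12 × 3/(s + 6) + 0 = 36/(s + 6).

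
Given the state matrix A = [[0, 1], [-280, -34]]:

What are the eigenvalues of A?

det(A - λI) = λ² - (-34)λ + 280 = (λ - (-14))(λ - (-20)). Eigenvalues: -14, -20.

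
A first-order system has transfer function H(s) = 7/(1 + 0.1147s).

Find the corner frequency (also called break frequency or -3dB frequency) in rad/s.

Corner frequency = 1/τ = 1/0.1147 = 8.718 rad/s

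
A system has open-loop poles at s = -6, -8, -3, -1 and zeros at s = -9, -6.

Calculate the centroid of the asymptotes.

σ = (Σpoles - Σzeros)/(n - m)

σ = (Σpoles - Σzeros)/(n - m) = (-18 - (-15))/(4 - 2) = -3/2 = -1.5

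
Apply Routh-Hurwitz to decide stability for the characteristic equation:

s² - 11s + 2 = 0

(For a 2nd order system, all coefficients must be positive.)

Coefficients: 1, -11, 2. b=-11 not positive, so system is unstable.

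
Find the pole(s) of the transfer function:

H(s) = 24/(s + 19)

Pole is where denominator = 0: s + 19 = 0, so s = -19.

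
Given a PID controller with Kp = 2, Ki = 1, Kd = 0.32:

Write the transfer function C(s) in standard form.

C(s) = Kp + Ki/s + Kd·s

Substituting values: C(s) = 2 + 1/s + 0.32s = (0.32s² + 2s + 1)/s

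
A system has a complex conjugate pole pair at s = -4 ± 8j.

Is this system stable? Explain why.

Real part of poles is -4 (< 0, left half-plane). Stable.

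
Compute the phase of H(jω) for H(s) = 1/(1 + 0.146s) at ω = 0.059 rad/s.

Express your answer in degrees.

Phase = -arctan(ωτ) = -arctan(0.059 × 0.146) = -0.5°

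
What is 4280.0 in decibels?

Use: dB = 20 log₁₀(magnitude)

dB = 20 log₁₀(4280.0) = 72.6 dB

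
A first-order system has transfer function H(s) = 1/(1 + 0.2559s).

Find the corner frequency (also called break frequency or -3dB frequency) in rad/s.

Corner frequency = 1/τ = 1/0.2559 = 3.908 rad/s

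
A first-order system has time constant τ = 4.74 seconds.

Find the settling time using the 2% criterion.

For first-order system, 2% settling time ≈ 4τ = 4 × 4.74 = 18.96 s.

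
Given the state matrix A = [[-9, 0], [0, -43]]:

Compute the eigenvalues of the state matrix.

For diagonal matrix, eigenvalues are diagonal entries: λ₁ = -9, λ₂ = -43.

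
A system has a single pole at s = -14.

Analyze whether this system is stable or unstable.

Pole at s = -14 is in the left half-plane. Stable.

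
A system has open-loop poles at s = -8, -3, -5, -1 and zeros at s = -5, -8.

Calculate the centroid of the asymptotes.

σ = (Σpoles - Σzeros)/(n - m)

σ = (Σpoles - Σzeros)/(n - m) = (-17 - (-13))/(4 - 2) = -4/2 = -2.0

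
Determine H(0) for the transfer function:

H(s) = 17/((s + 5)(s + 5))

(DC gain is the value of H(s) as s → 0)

DC gain = H(0) = 17/(5 × 5) = 17/25 = 0.68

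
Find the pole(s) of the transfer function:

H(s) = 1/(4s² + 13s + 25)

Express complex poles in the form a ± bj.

Discriminant = 13² - 4×4×25 = 169 - 400 = -231 < 0, so the poles are a complex conjugate pair s = (-13 ± j√231)/(2×4). Real part = -13/(2×4) = -13/8 = -1.625; imaginary part = ±√231/(2×4) ≈ 1.8998. Poles: s = -1.625 ± 1.8998j.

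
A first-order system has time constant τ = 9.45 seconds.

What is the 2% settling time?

For first-order system, 2% settling time ≈ 4τ = 4 × 9.45 = 37.8 s.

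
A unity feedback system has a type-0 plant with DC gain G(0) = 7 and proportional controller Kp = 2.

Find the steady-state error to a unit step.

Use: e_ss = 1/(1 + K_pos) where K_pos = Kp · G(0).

K_pos = Kp · G(0) = 2 × 7 = 14. e_ss = 1/(1 + 14) = 0.0667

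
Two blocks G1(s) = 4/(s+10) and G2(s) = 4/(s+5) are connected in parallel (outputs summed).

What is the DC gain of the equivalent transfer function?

Parallel: G_eq = G1 + G2. DC gain = G1(0) + G2(0) = 4/10 + 4/5 = 0.4 + 0.8 = 1.2.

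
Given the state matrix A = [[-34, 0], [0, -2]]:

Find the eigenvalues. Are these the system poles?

For diagonal matrix, eigenvalues are diagonal entries: λ₁ = -34, λ₂ = -2. Eigenvalues of A = system poles.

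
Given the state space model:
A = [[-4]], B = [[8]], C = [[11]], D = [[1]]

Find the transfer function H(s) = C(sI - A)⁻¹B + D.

(sI - A)⁻¹ = 1/(s + 4). H(s) = 11×8/(s + 4) + 1 = (s + 92)/(s + 4).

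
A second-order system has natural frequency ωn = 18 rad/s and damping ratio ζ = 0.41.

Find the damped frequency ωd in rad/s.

ωd = ωn√(1 - ζ²) = 18√(1 - 0.41²) = 16.42 rad/s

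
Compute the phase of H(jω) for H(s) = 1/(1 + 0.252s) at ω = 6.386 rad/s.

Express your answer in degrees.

Phase = -arctan(ωτ) = -arctan(6.386 × 0.252) = -58.1°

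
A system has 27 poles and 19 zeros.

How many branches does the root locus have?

Root locus has n branches where n = number of poles = 27.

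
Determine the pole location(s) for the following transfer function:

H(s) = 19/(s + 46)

Pole is where denominator = 0: s + 46 = 0, so s = -46.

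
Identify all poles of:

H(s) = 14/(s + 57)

Pole is where denominator = 0: s + 57 = 0, so s = -57.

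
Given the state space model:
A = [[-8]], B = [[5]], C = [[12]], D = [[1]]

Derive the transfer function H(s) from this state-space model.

(sI - A)⁻¹ = 1/(s + 8). H(s) = 12×5/(s + 8) + 1 = (s + 68)/(s + 8).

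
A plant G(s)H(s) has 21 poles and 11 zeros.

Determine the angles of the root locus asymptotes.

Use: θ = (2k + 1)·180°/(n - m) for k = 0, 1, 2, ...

n - m = 21 - 11 = 10. Angles: θk = (2k + 1)·180°/10 = 18°, 54°, 90°, 126°, 162°, 198°, 234°, 270°, 306°, 342°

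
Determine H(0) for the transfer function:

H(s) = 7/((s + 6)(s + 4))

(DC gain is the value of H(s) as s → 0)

DC gain = H(0) = 7/(6 × 4) = 7/24 = 0.2917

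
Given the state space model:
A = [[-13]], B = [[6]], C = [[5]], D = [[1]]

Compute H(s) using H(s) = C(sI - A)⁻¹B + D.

(sI - A)⁻¹ = 1/(s + 13). H(s) = 5×6/(s + 13) + 1 = (s + 43)/(s + 13).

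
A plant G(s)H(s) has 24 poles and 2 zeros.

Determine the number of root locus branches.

Root locus has n branches where n = number of poles = 24.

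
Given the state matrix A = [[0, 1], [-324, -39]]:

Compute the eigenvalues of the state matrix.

det(A - λI) = λ² - (-39)λ + 324 = (λ - (-12))(λ - (-27)). Eigenvalues: -12, -27.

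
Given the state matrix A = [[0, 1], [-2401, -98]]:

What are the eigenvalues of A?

det(A - λI) = λ² - (-98)λ + 2401 = (λ - (-49))(λ - (-49)). Eigenvalues: -49, -49.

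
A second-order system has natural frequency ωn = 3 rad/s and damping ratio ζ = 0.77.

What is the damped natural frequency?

ωd = ωn√(1 - ζ²) = 3√(1 - 0.77²) = 1.91 rad/s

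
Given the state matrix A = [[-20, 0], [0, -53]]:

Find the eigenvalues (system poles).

For diagonal matrix, eigenvalues are diagonal entries: λ₁ = -20, λ₂ = -53.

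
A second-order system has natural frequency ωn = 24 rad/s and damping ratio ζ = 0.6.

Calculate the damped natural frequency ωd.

ωd = ωn√(1 - ζ²) = 24√(1 - 0.6²) = 19.2 rad/s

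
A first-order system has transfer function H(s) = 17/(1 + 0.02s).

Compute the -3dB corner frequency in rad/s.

Corner frequency = 1/τ = 1/0.02 = 50.0 rad/s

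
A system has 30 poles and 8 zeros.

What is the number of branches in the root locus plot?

Root locus has n branches where n = number of poles = 30.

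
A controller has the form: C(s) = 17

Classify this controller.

This is a Proportional (P) controller.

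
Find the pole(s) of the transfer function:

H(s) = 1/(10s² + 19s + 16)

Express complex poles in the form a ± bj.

Discriminant = 19² - 4×10×16 = 361 - 640 = -279 < 0, so the poles are a complex conjugate pair s = (-19 ± j√279)/(2×10). Real part = -19/(2×10) = -19/20 = -0.95; imaginary part = ±√279/(2×10) ≈ 0.8352. Poles: s = -0.95 ± 0.8352j.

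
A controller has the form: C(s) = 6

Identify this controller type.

This is a Proportional (P) controller.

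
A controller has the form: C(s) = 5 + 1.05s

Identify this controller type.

This is a Proportional-Derivative (PD) controller.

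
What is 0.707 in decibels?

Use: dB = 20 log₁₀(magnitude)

dB = 20 log₁₀(0.707) = -3.0 dB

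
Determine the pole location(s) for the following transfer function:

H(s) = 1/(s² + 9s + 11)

Discriminant = 9² - 4×1×11 = 81 - 44 = 37 > 0, so two distinct real poles. Using quadratic formula: s = (-9 ± √37)/(2×1) = (-9 ± √37)/2, with √37 ≈ 6.0828. s₁ ≈ -1.4586, s₂ ≈ -7.5414. Poles: s₁ = -1.4586, s₂ = -7.5414.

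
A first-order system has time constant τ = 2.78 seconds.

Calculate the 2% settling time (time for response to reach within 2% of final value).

For first-order system, 2% settling time ≈ 4τ = 4 × 2.78 = 11.12 s.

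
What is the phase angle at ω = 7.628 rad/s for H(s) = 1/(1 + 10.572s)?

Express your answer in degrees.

Phase = -arctan(ωτ) = -arctan(7.628 × 10.572) = -89.3°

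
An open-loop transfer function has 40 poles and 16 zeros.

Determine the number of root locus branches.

Root locus has n branches where n = number of poles = 40.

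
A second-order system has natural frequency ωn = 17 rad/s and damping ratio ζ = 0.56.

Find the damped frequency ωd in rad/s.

ωd = ωn√(1 - ζ²) = 17√(1 - 0.56²) = 14.08 rad/s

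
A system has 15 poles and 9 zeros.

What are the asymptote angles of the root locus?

n - m = 15 - 9 = 6. Angles: θk = (2k + 1)·180°/6 = 30°, 90°, 150°, 210°, 270°, 330°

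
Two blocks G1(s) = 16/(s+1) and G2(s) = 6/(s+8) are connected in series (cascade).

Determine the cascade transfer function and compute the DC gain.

Series: multiply transfer functions. G_eq = 16/(s+1) × 6/(s+8) = 96/((s+1)(s+8)). DC gain = 96/(1×8) = 12.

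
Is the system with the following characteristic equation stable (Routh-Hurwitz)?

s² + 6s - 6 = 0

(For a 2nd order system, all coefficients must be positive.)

Coefficients: 1, 6, -6. c=-6 not positive, so system is unstable.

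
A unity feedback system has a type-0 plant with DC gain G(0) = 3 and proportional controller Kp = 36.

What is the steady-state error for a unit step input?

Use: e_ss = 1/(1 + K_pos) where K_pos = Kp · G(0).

K_pos = Kp · G(0) = 36 × 3 = 108. e_ss = 1/(1 + 108) = 0.0092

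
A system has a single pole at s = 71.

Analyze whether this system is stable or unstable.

Pole at s = 71 is in the right half-plane. Unstable.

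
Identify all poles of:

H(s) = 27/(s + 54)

Pole is where denominator = 0: s + 54 = 0, so s = -54.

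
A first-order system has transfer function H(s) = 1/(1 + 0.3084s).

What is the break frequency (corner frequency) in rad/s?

Corner frequency = 1/τ = 1/0.3084 = 3.243 rad/s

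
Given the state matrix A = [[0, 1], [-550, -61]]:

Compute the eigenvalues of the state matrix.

det(A - λI) = λ² - (-61)λ + 550 = (λ - (-11))(λ - (-50)). Eigenvalues: -11, -50.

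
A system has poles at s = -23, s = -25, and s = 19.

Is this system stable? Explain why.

Pole(s) at s = 19 are not in the left half-plane. System is unstable.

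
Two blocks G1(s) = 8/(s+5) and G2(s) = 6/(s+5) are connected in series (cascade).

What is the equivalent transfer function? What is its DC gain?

Series: multiply transfer functions. G_eq = 8/(s+5) × 6/(s+5) = 48/((s+5)(s+5)). DC gain = 48/(5×5) = 1.92.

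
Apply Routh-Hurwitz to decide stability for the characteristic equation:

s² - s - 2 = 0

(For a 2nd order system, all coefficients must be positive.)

Coefficients: 1, -1, -2. b=-1, c=-2 not positive, so system is unstable.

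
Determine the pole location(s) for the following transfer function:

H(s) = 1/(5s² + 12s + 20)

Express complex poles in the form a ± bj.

Discriminant = 12² - 4×5×20 = 144 - 400 = -256 < 0, so the poles are a complex conjugate pair s = (-12 ± j√256)/(2×5). Real part = -12/(2×5) = -12/10 = -1.2; imaginary part = ±√256/(2×5) = 16/10 = 1.6. Poles: s = -1.2 ± 1.6j.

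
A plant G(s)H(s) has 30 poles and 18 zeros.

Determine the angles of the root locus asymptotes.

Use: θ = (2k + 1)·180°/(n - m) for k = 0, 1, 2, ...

n - m = 30 - 18 = 12. Angles: θk = (2k + 1)·180°/12 = 15°, 45°, 75°, 105°, 135°, 165°, 195°, 225°, 255°, 285°, 315°, 345°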